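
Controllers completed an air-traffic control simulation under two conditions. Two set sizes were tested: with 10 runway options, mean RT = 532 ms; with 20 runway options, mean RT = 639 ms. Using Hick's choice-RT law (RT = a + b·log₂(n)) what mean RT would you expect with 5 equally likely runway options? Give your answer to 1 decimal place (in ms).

Solve the two-equation system in a and b:
  b = (639 − 532) / (log₂ 20 − log₂ 10) = 107 / (4.3219 − 3.3219) = 107.000 ms/bit
  a = 532 − 107.000 × 3.3219 = 176.554 ms
Then RT(5) = 176.554 + 107.000 × log₂ 5 = 176.554 + 107.000 × 2.3219 ≈ 425.000 ms.

425.0 ms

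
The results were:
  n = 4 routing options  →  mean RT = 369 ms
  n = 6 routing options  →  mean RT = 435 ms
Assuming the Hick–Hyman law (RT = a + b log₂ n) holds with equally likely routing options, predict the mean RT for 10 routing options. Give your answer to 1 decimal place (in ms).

518.2 ms

RT is linear in log₂ n, so two points fix the line:
  b = (435 − 369) / (log₂ 6 − log₂ 4) = 66 / (2.5850 − 2) = 112.828 ms/bit
  a = 369 − 112.828 × 2 = 143.345 ms
Then RT(10) = 143.345 + 112.828 × log₂ 10 = 143.345 + 112.828 × 3.3219 ≈ 518.150 ms.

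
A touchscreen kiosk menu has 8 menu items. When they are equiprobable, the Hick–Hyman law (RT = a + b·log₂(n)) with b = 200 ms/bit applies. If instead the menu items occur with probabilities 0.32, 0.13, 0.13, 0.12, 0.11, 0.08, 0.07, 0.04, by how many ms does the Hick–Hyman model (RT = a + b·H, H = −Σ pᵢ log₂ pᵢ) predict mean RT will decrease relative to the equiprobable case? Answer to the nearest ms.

49 ms

The RT saving is b·ΔH. Equiprobable H₀ = log₂(8) = 3.0000 bits; with the given probabilities H = 2.7545 bits.
b·(H₀ − H) = 200 × (3.0000 − 2.7545) = 49.10 ms.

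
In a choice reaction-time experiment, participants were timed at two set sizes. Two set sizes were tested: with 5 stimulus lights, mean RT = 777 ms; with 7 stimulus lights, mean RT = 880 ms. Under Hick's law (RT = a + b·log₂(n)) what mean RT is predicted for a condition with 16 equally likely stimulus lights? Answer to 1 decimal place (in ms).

Solve the two-equation system in a and b:
  b = (880 − 777) / (log₂ 7 − log₂ 5) = 103 / (2.8074 − 2.3219) = 212.184 ms/bit
  a = 777 − 212.184 × 2.3219 = 284.323 ms
Then RT(16) = 284.323 + 212.184 × log₂ 16 = 284.323 + 212.184 × 4 ≈ 1133.061 ms.

1133.1 ms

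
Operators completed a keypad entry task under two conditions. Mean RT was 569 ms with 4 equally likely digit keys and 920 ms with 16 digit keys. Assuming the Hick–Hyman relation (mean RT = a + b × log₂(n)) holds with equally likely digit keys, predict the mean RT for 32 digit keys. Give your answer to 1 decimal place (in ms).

1095.5 ms

Solve the two-equation system in a and b:
  b = (920 − 569) / (log₂ 16 − log₂ 4) = 351 / (4 − 2) = 175.500 ms/bit
  a = 569 − 175.500 × 2 = 218.000 ms
Then RT(32) = 218.000 + 175.500 × log₂ 32 = 218.000 + 175.500 × 5 ≈ 1095.500 ms.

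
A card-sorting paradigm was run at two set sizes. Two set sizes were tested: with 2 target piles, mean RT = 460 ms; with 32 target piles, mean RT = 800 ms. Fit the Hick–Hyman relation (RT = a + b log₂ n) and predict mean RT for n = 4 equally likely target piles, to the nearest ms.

545 ms

Fit slope and intercept:
  b = (800 − 460) / (log₂ 32 − log₂ 2) = 340 / (5 − 1) = 85 ms/bit
  a = 460 − 85 × 1 = 375 ms
Then RT(4) = 375 + 85 × log₂ 4 = 375 + 85 × 2 ≈ 545.000 ms.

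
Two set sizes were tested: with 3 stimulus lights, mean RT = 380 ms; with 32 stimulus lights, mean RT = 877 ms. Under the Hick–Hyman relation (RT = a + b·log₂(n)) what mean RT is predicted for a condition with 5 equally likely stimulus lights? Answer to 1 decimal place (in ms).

Fit slope and intercept:
  b = (877 − 380) / (log₂ 32 − log₂ 3) = 497 / (5 − 1.5850) = 145.533 ms/bit
  a = 380 − 145.533 × 1.5850 = 149.336 ms
Then RT(5) = 149.336 + 145.533 × log₂ 5 = 149.336 + 145.533 × 2.3219 ≈ 487.253 ms.

487.3 ms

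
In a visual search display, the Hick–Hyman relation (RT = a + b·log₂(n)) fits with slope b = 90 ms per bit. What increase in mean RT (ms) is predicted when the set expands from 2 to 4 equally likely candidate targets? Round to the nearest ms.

90 ms

The intercept a cancels: ΔRT = b·(log₂ n₂ − log₂ n₁) = b·log₂(n₂/n₁).
log₂(4) − log₂(2) = log₂(4/2) = log₂(2) = 1.
ΔRT = 90 × 1.0000 = 90.000 ms.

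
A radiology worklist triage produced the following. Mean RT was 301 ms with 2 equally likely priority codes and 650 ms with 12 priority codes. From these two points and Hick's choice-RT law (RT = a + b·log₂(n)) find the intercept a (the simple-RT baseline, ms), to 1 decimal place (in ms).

Slope: b = (650 − 301) / (log₂ 12 − log₂ 2) = 349/2.5850 = 135.012 ms/bit.
Intercept: a = 301 − 135.012·log₂(2) = 165.988 ms.

166.0 ms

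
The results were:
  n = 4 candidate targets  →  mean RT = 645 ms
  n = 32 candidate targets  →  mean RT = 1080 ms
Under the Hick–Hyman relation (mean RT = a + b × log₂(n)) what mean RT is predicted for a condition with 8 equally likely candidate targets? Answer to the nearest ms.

790 ms

Fit slope and intercept:
  b = (1080 − 645) / (log₂ 32 − log₂ 4) = 435 / (5 − 2) = 145 ms/bit
  a = 645 − 145 × 2 = 355 ms
Then RT(8) = 355 + 145 × log₂ 8 = 355 + 145 × 3 ≈ 790.000 ms.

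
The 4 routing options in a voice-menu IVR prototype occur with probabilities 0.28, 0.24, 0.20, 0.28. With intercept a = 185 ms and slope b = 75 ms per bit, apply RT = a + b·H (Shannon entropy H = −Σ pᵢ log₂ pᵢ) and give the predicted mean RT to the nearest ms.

334 ms

H = 0.28·log₂(1/0.28) + 0.24·log₂(1/0.24) + 0.20·log₂(1/0.20) + 0.28·log₂(1/0.28) = 1.9870 bits.
RT = 185 + 75 × 1.9870 = 334.02 ms.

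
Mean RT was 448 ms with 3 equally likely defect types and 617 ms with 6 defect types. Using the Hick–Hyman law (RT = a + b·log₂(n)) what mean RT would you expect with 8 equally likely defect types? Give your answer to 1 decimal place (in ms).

With log₂ n on the abscissa the relation is linear; from the two conditions:
  b = (617 − 448) / (log₂ 6 − log₂ 3) = 169 / (2.5850 − 1.5850) = 169.000 ms/bit
  a = 448 − 169.000 × 1.5850 = 180.141 ms
Then RT(8) = 180.141 + 169.000 × log₂ 8 = 180.141 + 169.000 × 3 ≈ 687.141 ms.

687.1 ms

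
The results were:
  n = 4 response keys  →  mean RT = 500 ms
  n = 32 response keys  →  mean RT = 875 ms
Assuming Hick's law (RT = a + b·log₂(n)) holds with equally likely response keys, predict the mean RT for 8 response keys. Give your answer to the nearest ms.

625 ms

RT is linear in log₂ n, so two points fix the line:
  b = (875 − 500) / (log₂ 32 − log₂ 4) = 375 / (5 − 2) = 125 ms/bit
  a = 500 − 125 × 2 = 250 ms
Then RT(8) = 250 + 125 × log₂ 8 = 250 + 125 × 3 ≈ 625.000 ms.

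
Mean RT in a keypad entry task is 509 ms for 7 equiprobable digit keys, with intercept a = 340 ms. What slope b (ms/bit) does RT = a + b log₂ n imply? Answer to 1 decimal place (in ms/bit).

60.2 ms/bit

log₂(7) = 2.8074 bits.
b = (RT − a)/log₂ n = (509 − 340) / 2.8074 = 60.199 ms/bit.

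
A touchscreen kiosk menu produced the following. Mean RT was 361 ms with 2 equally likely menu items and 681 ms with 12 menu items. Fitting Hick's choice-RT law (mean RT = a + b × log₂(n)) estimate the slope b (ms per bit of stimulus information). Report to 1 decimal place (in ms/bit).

123.8 ms/bit

The slope on a log₂ axis is (681 − 361) / (3.5850 − 1) = 123.793 ms/bit.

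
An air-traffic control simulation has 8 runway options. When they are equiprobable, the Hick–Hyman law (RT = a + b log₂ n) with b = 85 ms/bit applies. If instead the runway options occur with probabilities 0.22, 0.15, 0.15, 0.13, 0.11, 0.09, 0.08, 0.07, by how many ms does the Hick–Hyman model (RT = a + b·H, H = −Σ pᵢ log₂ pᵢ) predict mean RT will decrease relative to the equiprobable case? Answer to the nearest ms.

8 ms

The RT saving is b·ΔH. Equiprobable H₀ = log₂(8) = 3.0000 bits; with the given probabilities H = 2.9073 bits.
b·(H₀ − H) = 85 × (3.0000 − 2.9073) = 7.88 ms.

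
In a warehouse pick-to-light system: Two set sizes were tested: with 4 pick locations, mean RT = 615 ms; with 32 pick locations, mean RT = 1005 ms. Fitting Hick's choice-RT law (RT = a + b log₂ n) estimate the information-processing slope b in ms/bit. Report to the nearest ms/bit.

Slope: b = (1005 − 615) / (log₂ 32 − log₂ 4) = 390/3.0000 = 130 ms/bit.

130 ms/bit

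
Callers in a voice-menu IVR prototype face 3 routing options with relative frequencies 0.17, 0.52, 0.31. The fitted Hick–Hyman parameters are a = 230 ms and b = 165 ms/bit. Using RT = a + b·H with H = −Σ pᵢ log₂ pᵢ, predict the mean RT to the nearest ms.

H = 0.17·log₂(1/0.17) + 0.52·log₂(1/0.52) + 0.31·log₂(1/0.31) = 1.4490 bits.
RT = 230 + 165 × 1.4490 = 469.08 ms.

469 ms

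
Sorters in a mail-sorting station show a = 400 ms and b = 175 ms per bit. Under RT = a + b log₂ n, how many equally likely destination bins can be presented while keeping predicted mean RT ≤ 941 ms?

Set 400 + 175·log₂ n ≤ 941 → log₂ n ≤ (941 − 400)/175 = 3.0914.
So n ≤ 2^3.0914 = 8.523; the largest integer n is 8.

8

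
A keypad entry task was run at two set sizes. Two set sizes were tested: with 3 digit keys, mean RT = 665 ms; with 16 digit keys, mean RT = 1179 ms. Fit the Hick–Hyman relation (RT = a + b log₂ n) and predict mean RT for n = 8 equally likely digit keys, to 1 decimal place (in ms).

RT is linear in log₂ n, so two points fix the line:
  b = (1179 − 665) / (log₂ 16 − log₂ 3) = 514 / (4 − 1.5850) = 212.833 ms/bit
  a = 665 − 212.833 × 1.5850 = 327.667 ms
Then RT(8) = 327.667 + 212.833 × log₂ 8 = 327.667 + 212.833 × 3 ≈ 966.167 ms.

966.2 ms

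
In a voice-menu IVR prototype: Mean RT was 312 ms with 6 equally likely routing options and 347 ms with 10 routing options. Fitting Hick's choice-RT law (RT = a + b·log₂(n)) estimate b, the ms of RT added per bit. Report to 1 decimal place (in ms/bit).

47.5 ms/bit

b = (RT₂ − RT₁)/(log₂ n₂ − log₂ n₁) = (347 − 312)/(3.3219 − 2.5850) = 47.492 ms/bit.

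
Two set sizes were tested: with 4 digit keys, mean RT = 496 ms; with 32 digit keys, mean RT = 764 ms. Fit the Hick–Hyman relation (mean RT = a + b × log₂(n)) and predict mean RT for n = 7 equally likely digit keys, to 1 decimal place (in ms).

With log₂ n on the abscissa the relation is linear; from the two conditions:
  b = (764 − 496) / (log₂ 32 − log₂ 4) = 268 / (5 − 2) = 89.333 ms/bit
  a = 496 − 89.333 × 2 = 317.333 ms
Then RT(7) = 317.333 + 89.333 × log₂ 7 = 317.333 + 89.333 × 2.8074 ≈ 568.124 ms.

568.1 ms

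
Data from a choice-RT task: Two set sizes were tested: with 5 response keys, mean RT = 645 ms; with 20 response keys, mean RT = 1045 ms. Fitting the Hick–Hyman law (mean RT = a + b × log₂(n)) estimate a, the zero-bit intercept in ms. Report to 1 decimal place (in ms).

Slope: b = (1045 − 645) / (log₂ 20 − log₂ 5) = 400/2.0000 = 200.000 ms/bit.
a = RT₁ − b·log₂ n₁ = 645 − 200.000 × 2.3219 = 180.614 ms.

180.6 ms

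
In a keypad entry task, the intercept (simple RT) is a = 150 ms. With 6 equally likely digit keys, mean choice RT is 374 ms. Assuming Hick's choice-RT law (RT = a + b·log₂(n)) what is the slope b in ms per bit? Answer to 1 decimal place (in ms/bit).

86.7 ms/bit

6 alternatives carry log₂ 6 = 2.5850 bits; the choice cost is 374 − 150 = 224 ms, so b = 224/2.5850 = 86.655 ms/bit.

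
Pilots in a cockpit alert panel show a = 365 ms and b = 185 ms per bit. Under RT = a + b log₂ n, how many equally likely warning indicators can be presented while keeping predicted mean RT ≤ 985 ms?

10

185·log₂ n ≤ 985 − 365 = 620, giving log₂ n ≤ 3.3514 and n ≤ 10.206. The largest whole number is 10.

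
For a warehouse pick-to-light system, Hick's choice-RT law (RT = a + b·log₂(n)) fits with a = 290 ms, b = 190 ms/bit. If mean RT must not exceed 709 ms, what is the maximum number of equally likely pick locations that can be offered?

4

190·log₂ n ≤ 709 − 290 = 419, giving log₂ n ≤ 2.2053 and n ≤ 4.612. The largest whole number is 4.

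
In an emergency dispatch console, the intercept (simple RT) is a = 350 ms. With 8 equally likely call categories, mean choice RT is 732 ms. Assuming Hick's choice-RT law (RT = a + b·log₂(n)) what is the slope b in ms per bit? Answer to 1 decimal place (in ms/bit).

127.3 ms/bit

b = (732 − 350) / log₂(8) = 382 / 3 = 127.333 ms/bit.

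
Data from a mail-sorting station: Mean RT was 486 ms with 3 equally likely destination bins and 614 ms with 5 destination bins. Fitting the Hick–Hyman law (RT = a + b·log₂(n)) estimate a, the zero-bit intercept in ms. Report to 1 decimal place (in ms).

Slope: b = (614 − 486) / (log₂ 5 − log₂ 3) = 128/0.7370 = 173.685 ms/bit.
a = RT₁ − b·log₂ n₁ = 486 − 173.685 × 1.5850 = 210.716 ms.

210.7 ms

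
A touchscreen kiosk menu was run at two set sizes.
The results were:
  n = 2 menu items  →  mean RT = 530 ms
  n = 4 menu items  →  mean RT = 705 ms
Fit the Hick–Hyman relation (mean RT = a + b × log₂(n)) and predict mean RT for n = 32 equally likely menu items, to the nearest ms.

1230 ms

Fit slope and intercept:
  b = (705 − 530) / (log₂ 4 − log₂ 2) = 175 / (2 − 1) = 175 ms/bit
  a = 530 − 175 × 1 = 355 ms
Then RT(32) = 355 + 175 × log₂ 32 = 355 + 175 × 5 ≈ 1230.000 ms.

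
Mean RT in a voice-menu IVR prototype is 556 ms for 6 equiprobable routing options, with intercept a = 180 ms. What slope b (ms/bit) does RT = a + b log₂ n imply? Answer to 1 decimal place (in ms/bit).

145.5 ms/bit

log₂(6) = 2.5850 bits.
b = (RT − a)/log₂ n = (556 − 180) / 2.5850 = 145.457 ms/bit.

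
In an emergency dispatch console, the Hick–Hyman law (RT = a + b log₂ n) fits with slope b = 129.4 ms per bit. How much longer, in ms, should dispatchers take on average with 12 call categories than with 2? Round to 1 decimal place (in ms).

Only the slope matters, since a is common to both: ΔRT = b·log₂(n₂/n₁).
log₂(12) − log₂(2) = 3.5850 − 1 = 2.5850.
ΔRT = 129.4 × 2.5850 = 334.494 ms.

334.5 ms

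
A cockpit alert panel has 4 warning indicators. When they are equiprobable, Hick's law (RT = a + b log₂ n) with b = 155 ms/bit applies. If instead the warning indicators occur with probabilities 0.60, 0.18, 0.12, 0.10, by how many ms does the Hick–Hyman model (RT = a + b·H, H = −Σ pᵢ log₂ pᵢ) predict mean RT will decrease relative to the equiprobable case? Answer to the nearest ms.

The RT saving is b·ΔH. Equiprobable H₀ = log₂(4) = 2.0000 bits; with the given probabilities H = 1.5867 bits.
b·(H₀ − H) = 155 × (2.0000 − 1.5867) = 64.05 ms.

64 ms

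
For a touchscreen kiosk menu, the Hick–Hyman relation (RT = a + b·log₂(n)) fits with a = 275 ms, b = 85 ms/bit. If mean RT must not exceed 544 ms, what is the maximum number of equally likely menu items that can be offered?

8

Information budget: (544 − 275)/85 = 3.1647 bits, so n ≤ 2^3.1647 = 8.968 → at most 8.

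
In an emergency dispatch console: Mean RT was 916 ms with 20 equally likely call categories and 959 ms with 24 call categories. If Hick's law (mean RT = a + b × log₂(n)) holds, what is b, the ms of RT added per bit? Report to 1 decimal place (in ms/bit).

163.5 ms/bit

b = (RT₂ − RT₁)/(log₂ n₂ − log₂ n₁) = (959 − 916)/(4.5850 − 4.3219) = 163.477 ms/bit.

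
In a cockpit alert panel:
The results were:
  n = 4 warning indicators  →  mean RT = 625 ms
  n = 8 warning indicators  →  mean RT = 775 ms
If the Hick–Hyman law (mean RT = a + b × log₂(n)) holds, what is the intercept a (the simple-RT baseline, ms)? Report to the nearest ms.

325 ms

Slope: b = (775 − 625) / (log₂ 8 − log₂ 4) = 150/1.0000 = 150 ms/bit.
Intercept: a = 625 − 150·log₂(4) = 325.000 ms.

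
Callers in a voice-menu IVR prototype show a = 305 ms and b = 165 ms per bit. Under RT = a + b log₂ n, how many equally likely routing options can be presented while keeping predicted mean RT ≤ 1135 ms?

165·log₂ n ≤ 1135 − 305 = 830, giving log₂ n ≤ 5.0303 and n ≤ 32.679. The largest whole number is 32.

32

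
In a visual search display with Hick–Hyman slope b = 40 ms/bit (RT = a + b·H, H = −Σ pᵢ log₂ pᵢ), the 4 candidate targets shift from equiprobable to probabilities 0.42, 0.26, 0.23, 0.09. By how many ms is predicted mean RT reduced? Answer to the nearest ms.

7 ms

The RT saving is b·ΔH. Equiprobable H₀ = log₂(4) = 2.0000 bits; with the given probabilities H = 1.8313 bits.
b·(H₀ − H) = 40 × (2.0000 − 1.8313) = 6.75 ms.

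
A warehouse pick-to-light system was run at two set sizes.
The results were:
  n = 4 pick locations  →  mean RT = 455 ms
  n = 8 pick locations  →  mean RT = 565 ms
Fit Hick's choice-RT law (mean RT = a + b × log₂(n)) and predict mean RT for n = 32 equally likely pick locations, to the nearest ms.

785 ms

With log₂ n on the abscissa the relation is linear; from the two conditions:
  b = (565 − 455) / (log₂ 8 − log₂ 4) = 110 / (3 − 2) = 110 ms/bit
  a = 455 − 110 × 2 = 235 ms
Then RT(32) = 235 + 110 × log₂ 32 = 235 + 110 × 5 ≈ 785.000 ms.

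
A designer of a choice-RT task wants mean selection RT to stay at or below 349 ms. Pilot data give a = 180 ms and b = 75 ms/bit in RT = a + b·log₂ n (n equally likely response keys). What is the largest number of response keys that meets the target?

75·log₂ n ≤ 349 − 180 = 169, giving log₂ n ≤ 2.2533 and n ≤ 4.768. The largest whole number is 4.

4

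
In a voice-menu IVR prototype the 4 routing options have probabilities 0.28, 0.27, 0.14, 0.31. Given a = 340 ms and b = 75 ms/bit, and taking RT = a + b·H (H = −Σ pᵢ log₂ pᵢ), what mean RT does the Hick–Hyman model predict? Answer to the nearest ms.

486 ms

H = 0.28·log₂(1/0.28) + 0.27·log₂(1/0.27) + 0.14·log₂(1/0.14) + 0.31·log₂(1/0.31) = 1.9451 bits.
RT = 340 + 75 × 1.9451 = 485.89 ms.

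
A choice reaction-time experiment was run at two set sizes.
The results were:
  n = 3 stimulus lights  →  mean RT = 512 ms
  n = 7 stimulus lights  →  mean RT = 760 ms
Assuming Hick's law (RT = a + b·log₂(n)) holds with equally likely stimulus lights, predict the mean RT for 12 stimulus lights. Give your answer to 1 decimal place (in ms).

Fit slope and intercept:
  b = (760 − 512) / (log₂ 7 − log₂ 3) = 248 / (2.8074 − 1.5850) = 202.881 ms/bit
  a = 512 − 202.881 × 1.5850 = 190.441 ms
Then RT(12) = 190.441 + 202.881 × log₂ 12 = 190.441 + 202.881 × 3.5850 ≈ 917.762 ms.

917.8 ms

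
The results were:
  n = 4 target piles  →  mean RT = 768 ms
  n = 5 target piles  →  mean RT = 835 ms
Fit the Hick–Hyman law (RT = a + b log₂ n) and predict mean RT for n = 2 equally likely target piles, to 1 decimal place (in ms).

559.9 ms

Fit slope and intercept:
  b = (835 − 768) / (log₂ 5 − log₂ 4) = 67 / (2.3219 − 2) = 208.121 ms/bit
  a = 768 − 208.121 × 2 = 351.758 ms
Then RT(2) = 351.758 + 208.121 × log₂ 2 = 351.758 + 208.121 × 1 ≈ 559.879 ms.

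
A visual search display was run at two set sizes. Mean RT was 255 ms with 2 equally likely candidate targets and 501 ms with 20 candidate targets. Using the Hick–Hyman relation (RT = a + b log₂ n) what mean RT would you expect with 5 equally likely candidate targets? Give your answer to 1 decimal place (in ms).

352.9 ms

Fit slope and intercept:
  b = (501 − 255) / (log₂ 20 − log₂ 2) = 246 / (4.3219 − 1) = 74.053 ms/bit
  a = 255 − 74.053 × 1 = 180.947 ms
Then RT(5) = 180.947 + 74.053 × log₂ 5 = 180.947 + 74.053 × 2.3219 ≈ 352.893 ms.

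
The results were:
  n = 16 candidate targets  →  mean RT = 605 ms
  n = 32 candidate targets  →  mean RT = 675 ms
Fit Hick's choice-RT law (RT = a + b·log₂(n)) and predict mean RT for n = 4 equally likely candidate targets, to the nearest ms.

465 ms

Fit slope and intercept:
  b = (675 − 605) / (log₂ 32 − log₂ 16) = 70 / (5 − 4) = 70 ms/bit
  a = 605 − 70 × 4 = 325 ms
Then RT(4) = 325 + 70 × log₂ 4 = 325 + 70 × 2 ≈ 465.000 ms.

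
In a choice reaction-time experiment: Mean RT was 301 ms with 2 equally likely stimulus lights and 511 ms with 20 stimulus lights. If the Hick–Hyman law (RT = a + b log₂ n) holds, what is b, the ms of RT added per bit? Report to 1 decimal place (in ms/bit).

The slope on a log₂ axis is (511 − 301) / (4.3219 − 1) = 63.216 ms/bit.

63.2 ms/bit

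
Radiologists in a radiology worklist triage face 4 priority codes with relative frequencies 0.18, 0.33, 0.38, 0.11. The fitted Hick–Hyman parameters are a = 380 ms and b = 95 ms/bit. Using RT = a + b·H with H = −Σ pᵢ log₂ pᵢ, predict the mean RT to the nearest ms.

Entropy contributions −pᵢ log₂ pᵢ: 0.4453, 0.5278, 0.5305, 0.3503; sum H = 1.8539 bits.
RT = a + bH = 380 + 95·1.8539 = 556.12 ms.

556 ms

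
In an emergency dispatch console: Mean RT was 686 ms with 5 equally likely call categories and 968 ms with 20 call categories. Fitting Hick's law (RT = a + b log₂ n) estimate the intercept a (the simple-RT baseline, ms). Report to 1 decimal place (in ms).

Slope: b = (968 − 686) / (log₂ 20 − log₂ 5) = 282/2.0000 = 141.000 ms/bit.
a = RT₁ − b·log₂ n₁ = 686 − 141.000 × 2.3219 = 358.608 ms.

358.6 ms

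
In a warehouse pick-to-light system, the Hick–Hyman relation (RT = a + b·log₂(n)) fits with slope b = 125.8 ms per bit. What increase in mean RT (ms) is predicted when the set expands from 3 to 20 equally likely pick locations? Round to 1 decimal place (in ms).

ΔRT = (a + b log₂ n₂) − (a + b log₂ n₁) = b·(log₂ n₂ − log₂ n₁).
log₂(20) − log₂(3) = 4.3219 − 1.5850 = 2.7370.
ΔRT = 125.8 × 2.7370 = 344.310 ms.

344.3 ms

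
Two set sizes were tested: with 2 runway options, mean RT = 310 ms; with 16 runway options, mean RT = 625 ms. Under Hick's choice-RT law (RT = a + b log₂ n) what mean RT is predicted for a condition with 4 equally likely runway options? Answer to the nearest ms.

Solve the two-equation system in a and b:
  b = (625 − 310) / (log₂ 16 − log₂ 2) = 315 / (4 − 1) = 105 ms/bit
  a = 310 − 105 × 1 = 205 ms
Then RT(4) = 205 + 105 × log₂ 4 = 205 + 105 × 2 ≈ 415.000 ms.

415 ms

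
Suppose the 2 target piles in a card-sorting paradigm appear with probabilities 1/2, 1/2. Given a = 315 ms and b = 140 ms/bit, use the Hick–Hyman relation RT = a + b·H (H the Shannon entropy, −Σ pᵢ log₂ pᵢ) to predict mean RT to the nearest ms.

H = −Σ pᵢ log₂ pᵢ = 0.5·1 + 0.5·1 = 1.000 bits.
RT = 315 + 140 × 1.000 = 455.00 ms.

455 ms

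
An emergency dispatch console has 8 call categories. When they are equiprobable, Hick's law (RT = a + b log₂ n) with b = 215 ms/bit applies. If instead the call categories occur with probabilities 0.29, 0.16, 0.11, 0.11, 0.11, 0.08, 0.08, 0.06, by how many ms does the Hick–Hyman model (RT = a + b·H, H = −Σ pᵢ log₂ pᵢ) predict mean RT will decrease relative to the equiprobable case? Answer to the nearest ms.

Equiprobable entropy H₀ = log₂ 8 = 3.0000 bits.
Skewed entropy H = −Σ pᵢ log₂ pᵢ = 2.8183 bits.
ΔRT = b·(H₀ − H) = 215 × 0.1817 = 39.06 ms.

39 ms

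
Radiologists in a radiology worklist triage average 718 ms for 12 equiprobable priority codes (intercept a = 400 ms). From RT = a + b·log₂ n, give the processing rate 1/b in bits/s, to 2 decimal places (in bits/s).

11.27 bits/s

b = (718 − 400)/log₂ 12 = 318/3.5850 = 88.704 ms per bit = 0.08870 s/bit; the reciprocal is 11.273 bits/s.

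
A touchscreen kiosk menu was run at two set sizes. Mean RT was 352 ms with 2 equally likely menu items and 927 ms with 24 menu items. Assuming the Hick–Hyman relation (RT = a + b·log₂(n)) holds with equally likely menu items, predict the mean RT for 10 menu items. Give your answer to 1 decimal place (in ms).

724.4 ms

With log₂ n on the abscissa the relation is linear; from the two conditions:
  b = (927 − 352) / (log₂ 24 − log₂ 2) = 575 / (4.5850 − 1) = 160.392 ms/bit
  a = 352 − 160.392 × 1 = 191.608 ms
Then RT(10) = 191.608 + 160.392 × log₂ 10 = 191.608 + 160.392 × 3.3219 ≈ 724.419 ms.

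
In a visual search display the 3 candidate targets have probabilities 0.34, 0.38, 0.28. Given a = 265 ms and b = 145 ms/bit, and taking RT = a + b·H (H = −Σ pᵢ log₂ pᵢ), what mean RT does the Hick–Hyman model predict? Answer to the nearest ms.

493 ms

H = 0.34·log₂(1/0.34) + 0.38·log₂(1/0.38) + 0.28·log₂(1/0.28) = 1.5738 bits.
RT = 265 + 145 × 1.5738 = 493.21 ms.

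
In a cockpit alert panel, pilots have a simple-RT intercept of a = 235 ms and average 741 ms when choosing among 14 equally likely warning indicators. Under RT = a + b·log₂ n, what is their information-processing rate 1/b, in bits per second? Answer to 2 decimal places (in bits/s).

7.52 bits/s

Choice component = 741 − 235 = 506 ms over log₂(14) = 3.8074 bits.
b = 506 / 3.8074 = 132.901 ms/bit, so 1/b = 7.524 bits/s.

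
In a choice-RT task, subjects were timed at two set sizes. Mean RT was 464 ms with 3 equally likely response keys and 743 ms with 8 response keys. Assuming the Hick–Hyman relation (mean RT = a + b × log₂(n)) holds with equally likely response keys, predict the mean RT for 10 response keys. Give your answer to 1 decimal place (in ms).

Solve the two-equation system in a and b:
  b = (743 − 464) / (log₂ 8 − log₂ 3) = 279 / (3 − 1.5850) = 197.168 ms/bit
  a = 464 − 197.168 × 1.5850 = 151.496 ms
Then RT(10) = 151.496 + 197.168 × log₂ 10 = 151.496 + 197.168 × 3.3219 ≈ 806.474 ms.

806.5 ms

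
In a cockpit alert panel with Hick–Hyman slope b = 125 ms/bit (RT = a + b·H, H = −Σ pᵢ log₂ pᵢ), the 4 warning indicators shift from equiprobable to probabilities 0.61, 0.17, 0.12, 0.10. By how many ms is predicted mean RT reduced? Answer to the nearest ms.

The RT saving is b·ΔH. Equiprobable H₀ = log₂(4) = 2.0000 bits; with the given probabilities H = 1.5688 bits.
b·(H₀ − H) = 125 × (2.0000 − 1.5688) = 53.89 ms.

54 ms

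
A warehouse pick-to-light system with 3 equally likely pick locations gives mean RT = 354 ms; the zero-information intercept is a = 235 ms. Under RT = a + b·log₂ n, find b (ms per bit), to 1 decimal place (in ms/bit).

b = (354 − 235) / log₂(3) = 119 / 1.5850 = 75.081 ms/bit.

75.1 ms/bit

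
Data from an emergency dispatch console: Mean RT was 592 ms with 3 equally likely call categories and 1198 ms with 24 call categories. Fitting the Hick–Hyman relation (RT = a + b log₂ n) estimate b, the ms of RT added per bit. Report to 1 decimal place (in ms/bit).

The slope on a log₂ axis is (1198 − 592) / (4.5850 − 1.5850) = 202.000 ms/bit.

202.0 ms/bit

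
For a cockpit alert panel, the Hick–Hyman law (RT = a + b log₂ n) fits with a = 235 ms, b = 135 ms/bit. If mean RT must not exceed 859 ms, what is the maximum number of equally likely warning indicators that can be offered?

Set 235 + 135·log₂ n ≤ 859 → log₂ n ≤ (859 − 235)/135 = 4.6222.
So n ≤ 2^4.6222 = 24.628; the largest integer n is 24.

24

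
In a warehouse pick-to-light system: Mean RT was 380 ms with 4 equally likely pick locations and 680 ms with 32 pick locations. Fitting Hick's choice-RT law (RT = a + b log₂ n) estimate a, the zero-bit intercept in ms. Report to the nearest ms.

The slope on a log₂ axis is (680 − 380) / (5 − 2) = 100 ms/bit.
a = RT₁ − b·log₂ n₁ = 380 − 100 × 2 = 180.000 ms.

180 ms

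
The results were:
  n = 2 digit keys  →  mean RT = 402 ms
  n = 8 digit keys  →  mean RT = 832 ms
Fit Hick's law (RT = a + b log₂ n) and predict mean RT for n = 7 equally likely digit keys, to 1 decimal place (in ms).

Fit slope and intercept:
  b = (832 − 402) / (log₂ 8 − log₂ 2) = 430 / (3 − 1) = 215.000 ms/bit
  a = 402 − 215.000 × 1 = 187.000 ms
Then RT(7) = 187.000 + 215.000 × log₂ 7 = 187.000 + 215.000 × 2.8074 ≈ 790.581 ms.

790.6 ms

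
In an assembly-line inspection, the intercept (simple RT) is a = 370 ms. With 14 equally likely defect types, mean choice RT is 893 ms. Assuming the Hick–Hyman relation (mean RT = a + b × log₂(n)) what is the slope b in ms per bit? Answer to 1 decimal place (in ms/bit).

137.4 ms/bit

log₂(14) = 3.8074 bits.
b = (RT − a)/log₂ n = (893 − 370) / 3.8074 = 137.366 ms/bit.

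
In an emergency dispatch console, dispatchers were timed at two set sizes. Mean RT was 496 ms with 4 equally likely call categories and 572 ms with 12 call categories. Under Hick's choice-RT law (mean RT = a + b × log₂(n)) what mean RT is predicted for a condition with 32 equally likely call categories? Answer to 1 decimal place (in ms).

Fit slope and intercept:
  b = (572 − 496) / (log₂ 12 − log₂ 4) = 76 / (3.5850 − 2) = 47.951 ms/bit
  a = 496 − 47.951 × 2 = 400.099 ms
Then RT(32) = 400.099 + 47.951 × log₂ 32 = 400.099 + 47.951 × 5 ≈ 639.852 ms.

639.9 ms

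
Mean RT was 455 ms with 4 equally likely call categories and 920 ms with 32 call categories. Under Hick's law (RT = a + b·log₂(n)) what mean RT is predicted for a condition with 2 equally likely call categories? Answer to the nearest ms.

300 ms

Fit slope and intercept:
  b = (920 − 455) / (log₂ 32 − log₂ 4) = 465 / (5 − 2) = 155 ms/bit
  a = 455 − 155 × 2 = 145 ms
Then RT(2) = 145 + 155 × log₂ 2 = 145 + 155 × 1 ≈ 300.000 ms.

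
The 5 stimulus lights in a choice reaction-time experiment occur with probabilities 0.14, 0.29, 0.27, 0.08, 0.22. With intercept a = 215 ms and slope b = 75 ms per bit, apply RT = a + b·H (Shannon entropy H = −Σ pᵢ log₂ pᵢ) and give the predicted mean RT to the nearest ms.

H = 0.14·log₂(1/0.14) + 0.29·log₂(1/0.29) + 0.27·log₂(1/0.27) + 0.08·log₂(1/0.08) + 0.22·log₂(1/0.22) = 2.1971 bits.
RT = 215 + 75 × 2.1971 = 379.78 ms.

380 ms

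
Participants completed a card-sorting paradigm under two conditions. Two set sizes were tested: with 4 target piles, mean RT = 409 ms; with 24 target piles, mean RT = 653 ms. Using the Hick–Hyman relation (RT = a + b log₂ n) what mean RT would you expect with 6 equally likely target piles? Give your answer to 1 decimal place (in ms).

464.2 ms

Solve the two-equation system in a and b:
  b = (653 − 409) / (log₂ 24 − log₂ 4) = 244 / (4.5850 − 2) = 94.392 ms/bit
  a = 409 − 94.392 × 2 = 220.216 ms
Then RT(6) = 220.216 + 94.392 × log₂ 6 = 220.216 + 94.392 × 2.5850 ≈ 464.216 ms.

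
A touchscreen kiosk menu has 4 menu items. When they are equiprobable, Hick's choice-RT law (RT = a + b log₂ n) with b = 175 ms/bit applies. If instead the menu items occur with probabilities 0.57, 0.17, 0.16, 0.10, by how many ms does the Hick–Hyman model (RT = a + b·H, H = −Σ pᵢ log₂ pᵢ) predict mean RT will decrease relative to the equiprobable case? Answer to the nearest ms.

61 ms

Equiprobable entropy H₀ = log₂ 4 = 2.0000 bits.
Skewed entropy H = −Σ pᵢ log₂ pᵢ = 1.6520 bits.
ΔRT = b·(H₀ − H) = 175 × 0.3480 = 60.89 ms.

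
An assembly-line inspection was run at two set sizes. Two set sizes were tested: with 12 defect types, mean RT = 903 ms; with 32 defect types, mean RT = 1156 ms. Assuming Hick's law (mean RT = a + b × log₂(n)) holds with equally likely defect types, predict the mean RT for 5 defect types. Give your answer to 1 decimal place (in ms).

Fit slope and intercept:
  b = (1156 − 903) / (log₂ 32 − log₂ 12) = 253 / (5 − 3.5850) = 178.794 ms/bit
  a = 903 − 178.794 × 3.5850 = 262.031 ms
Then RT(5) = 262.031 + 178.794 × log₂ 5 = 262.031 + 178.794 × 2.3219 ≈ 677.177 ms.

677.2 ms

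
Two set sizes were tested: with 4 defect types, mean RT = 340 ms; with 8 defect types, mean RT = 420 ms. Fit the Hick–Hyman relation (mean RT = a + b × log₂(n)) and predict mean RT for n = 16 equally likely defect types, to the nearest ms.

500 ms

With log₂ n on the abscissa the relation is linear; from the two conditions:
  b = (420 − 340) / (log₂ 8 − log₂ 4) = 80 / (3 − 2) = 80 ms/bit
  a = 340 − 80 × 2 = 180 ms
Then RT(16) = 180 + 80 × log₂ 16 = 180 + 80 × 4 ≈ 500.000 ms.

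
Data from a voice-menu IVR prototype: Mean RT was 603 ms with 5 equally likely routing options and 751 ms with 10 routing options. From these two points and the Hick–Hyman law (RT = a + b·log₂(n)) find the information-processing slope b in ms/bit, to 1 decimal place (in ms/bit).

148.0 ms/bit

b = (RT₂ − RT₁)/(log₂ n₂ − log₂ n₁) = (751 − 603)/(3.3219 − 2.3219) = 148.000 ms/bit.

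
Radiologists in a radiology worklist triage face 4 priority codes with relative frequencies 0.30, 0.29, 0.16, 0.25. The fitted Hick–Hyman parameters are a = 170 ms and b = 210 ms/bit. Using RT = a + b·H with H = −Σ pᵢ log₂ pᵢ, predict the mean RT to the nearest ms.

582 ms

H = 0.30·log₂(1/0.30) + 0.29·log₂(1/0.29) + 0.16·log₂(1/0.16) + 0.25·log₂(1/0.25) = 1.9620 bits.
RT = 170 + 210 × 1.9620 = 582.02 ms.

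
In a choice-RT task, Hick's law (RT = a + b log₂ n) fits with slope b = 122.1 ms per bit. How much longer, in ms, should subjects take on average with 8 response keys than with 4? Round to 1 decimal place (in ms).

ΔRT = (a + b log₂ n₂) − (a + b log₂ n₁) = b·(log₂ n₂ − log₂ n₁).
log₂(8) − log₂(4) = log₂(8/4) = log₂(2) = 1.
ΔRT = 122.1 × 1.0000 = 122.100 ms.

122.1 ms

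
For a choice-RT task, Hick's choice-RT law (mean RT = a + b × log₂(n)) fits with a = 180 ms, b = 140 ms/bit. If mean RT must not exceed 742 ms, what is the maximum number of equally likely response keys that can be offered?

16

Information budget: (742 − 180)/140 = 4.0143 bits, so n ≤ 2^4.0143 = 16.159 → at most 16.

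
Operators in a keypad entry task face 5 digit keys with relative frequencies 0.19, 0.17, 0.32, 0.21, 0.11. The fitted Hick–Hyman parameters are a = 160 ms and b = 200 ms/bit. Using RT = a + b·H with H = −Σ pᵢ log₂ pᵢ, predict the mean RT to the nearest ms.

608 ms

Entropy contributions −pᵢ log₂ pᵢ: 0.4552, 0.4346, 0.5260, 0.4728, 0.3503; sum H = 2.2390 bits.
RT = a + bH = 160 + 200·2.2390 = 607.79 ms.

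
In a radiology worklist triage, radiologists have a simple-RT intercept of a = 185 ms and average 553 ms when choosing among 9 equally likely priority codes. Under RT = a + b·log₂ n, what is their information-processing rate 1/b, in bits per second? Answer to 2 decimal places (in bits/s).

b = (553 − 185)/log₂ 9 = 368/3.1699 = 116.091 ms per bit = 0.11609 s/bit; the reciprocal is 8.614 bits/s.

8.61 bits/s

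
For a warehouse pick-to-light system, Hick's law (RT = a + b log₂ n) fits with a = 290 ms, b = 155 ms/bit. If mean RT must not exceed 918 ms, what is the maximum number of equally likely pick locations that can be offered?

155·log₂ n ≤ 918 − 290 = 628, giving log₂ n ≤ 4.0516 and n ≤ 16.583. The largest whole number is 16.

16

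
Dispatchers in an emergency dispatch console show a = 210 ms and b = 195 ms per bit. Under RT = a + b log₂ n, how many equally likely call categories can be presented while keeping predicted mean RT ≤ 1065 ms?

Set 210 + 195·log₂ n ≤ 1065 → log₂ n ≤ (1065 − 210)/195 = 4.3846.
So n ≤ 2^4.3846 = 20.888; the largest integer n is 20.

20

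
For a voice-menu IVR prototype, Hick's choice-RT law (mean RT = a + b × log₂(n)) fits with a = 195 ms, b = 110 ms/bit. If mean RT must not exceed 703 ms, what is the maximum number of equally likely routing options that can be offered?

Information budget: (703 − 195)/110 = 4.6182 bits, so n ≤ 2^4.6182 = 24.559 → at most 24.

24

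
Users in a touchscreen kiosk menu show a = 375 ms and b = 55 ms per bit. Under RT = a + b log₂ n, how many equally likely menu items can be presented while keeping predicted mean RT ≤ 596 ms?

Information budget: (596 − 375)/55 = 4.0182 bits, so n ≤ 2^4.0182 = 16.203 → at most 16.

16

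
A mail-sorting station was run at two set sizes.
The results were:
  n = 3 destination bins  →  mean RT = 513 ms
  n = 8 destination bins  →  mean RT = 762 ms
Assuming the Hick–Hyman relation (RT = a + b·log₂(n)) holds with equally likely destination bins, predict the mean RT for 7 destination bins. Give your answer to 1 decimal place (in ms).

Fit slope and intercept:
  b = (762 − 513) / (log₂ 8 − log₂ 3) = 249 / (3 − 1.5850) = 175.967 ms/bit
  a = 513 − 175.967 × 1.5850 = 234.099 ms
Then RT(7) = 234.099 + 175.967 × log₂ 7 = 234.099 + 175.967 × 2.8074 ≈ 728.101 ms.

728.1 ms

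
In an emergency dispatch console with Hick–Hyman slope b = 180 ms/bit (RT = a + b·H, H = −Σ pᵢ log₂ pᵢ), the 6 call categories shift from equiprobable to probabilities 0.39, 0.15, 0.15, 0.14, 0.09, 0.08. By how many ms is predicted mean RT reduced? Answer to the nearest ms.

42 ms

The RT saving is b·ΔH. Equiprobable H₀ = log₂(6) = 2.5850 bits; with the given probabilities H = 2.3522 bits.
b·(H₀ − H) = 180 × (2.5850 − 2.3522) = 41.90 ms.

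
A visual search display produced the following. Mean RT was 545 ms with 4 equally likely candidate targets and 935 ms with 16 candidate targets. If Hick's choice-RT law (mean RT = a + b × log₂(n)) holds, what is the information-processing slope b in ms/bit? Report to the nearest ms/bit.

Slope: b = (935 − 545) / (log₂ 16 − log₂ 4) = 390/2.0000 = 195 ms/bit.

195 ms/bit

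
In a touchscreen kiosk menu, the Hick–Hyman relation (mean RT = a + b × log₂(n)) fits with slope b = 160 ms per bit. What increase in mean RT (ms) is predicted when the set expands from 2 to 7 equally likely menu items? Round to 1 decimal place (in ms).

Only the slope matters, since a is common to both: ΔRT = b·log₂(n₂/n₁).
log₂(7) − log₂(2) = 2.8074 − 1 = 1.8074.
ΔRT = 160 × 1.8074 = 289.177 ms.

289.2 ms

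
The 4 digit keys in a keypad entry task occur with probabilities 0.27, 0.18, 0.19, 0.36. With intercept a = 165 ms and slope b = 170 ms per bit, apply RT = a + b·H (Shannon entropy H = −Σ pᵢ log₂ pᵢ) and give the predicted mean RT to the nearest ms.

Entropy contributions −pᵢ log₂ pᵢ: 0.5100, 0.4453, 0.4552, 0.5306; sum H = 1.9412 bits.
RT = a + bH = 165 + 170·1.9412 = 495.00 ms.

495 ms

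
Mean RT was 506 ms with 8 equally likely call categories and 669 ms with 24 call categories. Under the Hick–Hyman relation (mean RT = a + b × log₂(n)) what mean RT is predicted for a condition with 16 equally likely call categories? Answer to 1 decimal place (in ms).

608.8 ms

With log₂ n on the abscissa the relation is linear; from the two conditions:
  b = (669 − 506) / (log₂ 24 − log₂ 8) = 163 / (4.5850 − 3) = 102.842 ms/bit
  a = 506 − 102.842 × 3 = 197.475 ms
Then RT(16) = 197.475 + 102.842 × log₂ 16 = 197.475 + 102.842 × 4 ≈ 608.842 ms.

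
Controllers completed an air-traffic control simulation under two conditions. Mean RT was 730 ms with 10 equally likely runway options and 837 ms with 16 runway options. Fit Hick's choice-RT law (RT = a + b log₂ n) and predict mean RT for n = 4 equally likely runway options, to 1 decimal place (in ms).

521.4 ms

RT is linear in log₂ n, so two points fix the line:
  b = (837 − 730) / (log₂ 16 − log₂ 10) = 107 / (4 − 3.3219) = 157.800 ms/bit
  a = 730 − 157.800 × 3.3219 = 205.799 ms
Then RT(4) = 205.799 + 157.800 × log₂ 4 = 205.799 + 157.800 × 2 ≈ 521.399 ms.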